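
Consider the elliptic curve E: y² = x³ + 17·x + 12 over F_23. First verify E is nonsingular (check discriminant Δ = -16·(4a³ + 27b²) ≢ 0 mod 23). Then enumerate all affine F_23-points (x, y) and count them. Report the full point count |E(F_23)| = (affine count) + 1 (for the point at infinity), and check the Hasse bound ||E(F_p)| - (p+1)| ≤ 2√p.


Affine points = {(0, 9), (0, 14), (2, 10), (2, 13), (4, 11), (4, 12), (6, 10), (6, 13), (8, 4), (8, 19), (10, 3), (10, 20), (11, 9), (11, 14), (12, 9), (12, 14), (14, 2), (14, 21), (15, 10), (15, 13), (17, 4), (17, 19), (18, 3), (18, 20), (19, 8), (19, 15), (20, 7), (20, 16), (21, 4), (21, 19)}; affine count = 30; |E(F_23)| = 31.

Discriminant check: Δ ∝ 4a³ + 27b² = 4·17³ + 27·12² = 4·4913 + 27·144 ≡ 11 (mod 23). Nonzero ⇒ E is nonsingular.
For each x ∈ F_23, compute rhs = x³ + 17·x + 12 mod 23, then count y ∈ F_23 with y² ≡ rhs.
  x = 0: rhs = 12, matching y values: 9, 14 (2 points).
  x = 1: rhs = 7, matching y values: none (0 points).
  x = 2: rhs = 8, matching y values: 10, 13 (2 points).
  x = 3: rhs = 21, matching y values: none (0 points).
  x = 4: rhs = 6, matching y values: 11, 12 (2 points).
  x = 5: rhs = 15, matching y values: none (0 points).
  x = 6: rhs = 8, matching y values: 10, 13 (2 points).
  x = 7: rhs = 14, matching y values: none (0 points).
  x = 8: rhs = 16, matching y values: 4, 19 (2 points).
  x = 9: rhs = 20, matching y values: none (0 points).
  x = 10: rhs = 9, matching y values: 3, 20 (2 points).
  x = 11: rhs = 12, matching y values: 9, 14 (2 points).
  x = 12: rhs = 12, matching y values: 9, 14 (2 points).
  x = 13: rhs = 15, matching y values: none (0 points).
  x = 14: rhs = 4, matching y values: 2, 21 (2 points).
  x = 15: rhs = 8, matching y values: 10, 13 (2 points).
  x = 16: rhs = 10, matching y values: none (0 points).
  x = 17: rhs = 16, matching y values: 4, 19 (2 points).
  x = 18: rhs = 9, matching y values: 3, 20 (2 points).
  x = 19: rhs = 18, matching y values: 8, 15 (2 points).
  x = 20: rhs = 3, matching y values: 7, 16 (2 points).
  x = 21: rhs = 16, matching y values: 4, 19 (2 points).
  x = 22: rhs = 17, matching y values: none (0 points).
Total affine count: 30.
Full point count |E(F_23)| = 30 + 1 = 31.
Hasse bound: |31 − (23+1)| = |7| = 7 ≤ 2√23 ≈ 9.5917 ✓.


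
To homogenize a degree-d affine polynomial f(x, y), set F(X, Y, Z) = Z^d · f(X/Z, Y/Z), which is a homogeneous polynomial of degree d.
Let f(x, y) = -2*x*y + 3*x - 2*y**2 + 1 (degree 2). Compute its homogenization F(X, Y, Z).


F(X, Y, Z) = -2*X*Y + 3*X*Z - 2*Y**2 + Z**2

deg(f) = 2.
Substitute x = X/Z, y = Y/Z into f, then multiply by Z^2.
  monomial -2·x^1·y^1 ↦ -2·X^1·Y^1·Z^0.
  monomial 3·x^1·y^0 ↦ 3·X^1·Y^0·Z^1.
  monomial -2·x^0·y^2 ↦ -2·X^0·Y^2·Z^0.
  monomial 1·x^0·y^0 ↦ 1·X^0·Y^0·Z^2.
Collecting: F(X, Y, Z) = -2*X*Y + 3*X*Z - 2*Y**2 + Z**2.


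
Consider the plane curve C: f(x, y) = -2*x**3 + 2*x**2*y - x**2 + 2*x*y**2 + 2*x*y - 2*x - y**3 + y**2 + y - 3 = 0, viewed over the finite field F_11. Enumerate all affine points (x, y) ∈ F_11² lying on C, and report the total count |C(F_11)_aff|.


Affine F_11-points: {(1, 5), (2, 2), (4, 3), (5, 3), (6, 8), (8, 1), (8, 4), (10, 0), (10, 3), (10, 7)}; count = 10.

For each of the 121 pairs (x, y) ∈ F_11², evaluate f(x, y) mod 11. Record the zeros.
  x = 0: [0↦8, 1↦9, 2↦6, 3↦4, 4↦8, 5↦1, 6↦10, 7↦7, 8↦8, 9↦7, 10↦9]  zeros at y ∈ ∅
  x = 1: [0↦3, 1↦10, 2↦6, 3↦7, 4↦7, 5↦0, 6↦2, 7↦7, 8↦9, 9↦2, 10↦2]  zeros at y ∈ {5}
  x = 2: [0↦6, 1↦1, 2↦0, 3↦8, 4↦8, 5↦5, 6↦4, 7↦10, 8↦6, 9↦8, 10↦10]  zeros at y ∈ {2}
  x = 3: [0↦5, 1↦3, 2↦9, 3↦6, 4↦10, 5↦4, 6↦4, 7↦4, 8↦9, 9↦2, 10↦10]  zeros at y ∈ ∅
  x = 4: [0↦10, 1↦4, 2↦10, 3↦0, 4↦1, 5↦7, 6↦1, 7↦10, 8↦6, 9↦5, 10↦1]  zeros at y ∈ {3}
  x = 5: [0↦9, 1↦3, 2↦2, 3↦0, 4↦2, 5↦2, 6↦5, 7↦5, 8↦7, 9↦5, 10↦4]  zeros at y ∈ {3}
  x = 6: [0↦1, 1↦10, 2↦6, 3↦5, 4↦1, 5↦10, 6↦4, 7↦10, 8↦0, 9↦1, 10↦7]  zeros at y ∈ {8}
  x = 7: [0↦7, 1↦2, 2↦10, 3↦3, 4↦8, 5↦8, 6↦8, 7↦2, 8↦6, 9↦3, 10↦9]  zeros at y ∈ ∅
  x = 8: [0↦4, 1↦0, 2↦2, 3↦4, 4↦0, 5↦6, 6↦5, 7↦2, 8↦2, 9↦10, 10↦9]  zeros at y ∈ {1, 4}
  x = 9: [0↦2, 1↦3, 2↦3, 3↦7, 4↦9, 5↦3, 6↦5, 7↦9, 8↦9, 9↦10, 10↦6]  zeros at y ∈ ∅
  x = 10: [0↦0, 1↦10, 2↦1, 3↦0, 4↦1, 5↦9, 6↦7, 7↦0, 8↦4, 9↦2, 10↦10]  zeros at y ∈ {0, 3, 7}
Collecting zeros: affine points = {(1, 5), (2, 2), (4, 3), (5, 3), (6, 8), (8, 1), (8, 4), (10, 0), (10, 3), (10, 7)}.
Total count |C(F_11)_aff| = 10.


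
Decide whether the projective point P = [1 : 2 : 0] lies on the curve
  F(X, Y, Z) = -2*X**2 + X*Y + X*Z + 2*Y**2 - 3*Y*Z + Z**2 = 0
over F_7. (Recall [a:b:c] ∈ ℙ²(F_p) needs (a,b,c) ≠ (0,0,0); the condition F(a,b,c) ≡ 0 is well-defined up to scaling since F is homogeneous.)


F(1,2,0) ≡ 1 (mod 7); P is NOT on the curve.

Evaluate F(1, 2, 0) term-by-term (mod 7).
  -2*X**2 ↦ -2·1·1·1 = -2
  X*Y ↦ 1·1·2·1 = 2
  X*Z ↦ 1·1·1·0 = 0
  2*Y**2 ↦ 2·1·4·1 = 8
  -3*Y*Z ↦ -3·1·2·0 = 0
  Z**2 ↦ 1·1·1·0 = 0
Sum: F(1, 2, 0) = (-2) + (2) + (0) + (8) + (0) + (0) = 8.
Reducing mod 7: 8 ≡ 1 (mod 7).
Since F(a, b, c) ≡ 1 ≠ 0 (mod 7), P does NOT lie on the curve.


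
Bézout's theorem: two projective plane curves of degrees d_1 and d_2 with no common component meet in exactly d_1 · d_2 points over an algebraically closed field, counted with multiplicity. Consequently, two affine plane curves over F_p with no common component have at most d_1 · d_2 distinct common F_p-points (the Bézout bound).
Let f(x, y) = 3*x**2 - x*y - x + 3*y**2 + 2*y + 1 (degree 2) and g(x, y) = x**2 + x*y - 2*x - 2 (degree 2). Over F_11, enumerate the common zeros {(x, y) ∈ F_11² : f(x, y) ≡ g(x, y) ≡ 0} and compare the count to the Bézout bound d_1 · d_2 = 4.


Common zeros: {(1, 3), (3, 7), (10, 1)}; count = 3; Bézout bound = 4.

deg(f) = 2, deg(g) = 2, so Bézout bound = 4.
Scan x ∈ F_11. For each x, list the y ∈ F_11 with f(x, y) ≡ 0 and those with g(x, y) ≡ 0 (mod 11); the common zeros in that column are the intersection.
  x = 0: f ≡ 0 at y ∈ {6, 8}; g ≡ 0 at y ∈ ∅; common: ∅.
  x = 1: f ≡ 0 at y ∈ {3, 4}; g ≡ 0 at y ∈ {3}; common: {3}.
  x = 2: f ≡ 0 at y ∈ {0}; g ≡ 0 at y ∈ {1}; common: ∅.
  x = 3: f ≡ 0 at y ∈ {7, 8}; g ≡ 0 at y ∈ {7}; common: {7}.
  x = 4: f ≡ 0 at y ∈ {3, 5}; g ≡ 0 at y ∈ {4}; common: ∅.
  x = 5: f ≡ 0 at y ∈ {2, 10}; g ≡ 0 at y ∈ {4}; common: ∅.
  x = 6: f ≡ 0 at y ∈ {6, 10}; g ≡ 0 at y ∈ {0}; common: ∅.
  x = 7: f ≡ 0 at y ∈ {2, 7}; g ≡ 0 at y ∈ {0}; common: ∅.
  x = 8: f ≡ 0 at y ∈ {4, 9}; g ≡ 0 at y ∈ {8}; common: ∅.
  x = 9: f ≡ 0 at y ∈ {1, 5}; g ≡ 0 at y ∈ {3}; common: ∅.
  x = 10: f ≡ 0 at y ∈ {1, 9}; g ≡ 0 at y ∈ {1}; common: {1}.
Collecting: common zeros = {(1, 3), (3, 7), (10, 1)}, so the count is 3.
Comparison with the Bézout bound: 3 ≤ 4 = deg(f)·deg(g), as expected for curves with no common component (the affine F_11-count falls short of the bound because intersections may lie at infinity, over extension fields, or carry multiplicity).


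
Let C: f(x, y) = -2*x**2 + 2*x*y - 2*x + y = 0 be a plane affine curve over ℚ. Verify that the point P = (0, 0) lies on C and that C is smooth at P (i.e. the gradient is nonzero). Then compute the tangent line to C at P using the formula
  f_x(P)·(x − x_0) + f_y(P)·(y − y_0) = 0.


Tangent line at P: -2*x + y = 0.

Step 1: f(0, 0) = 0, so P lies on C.
Step 2: partial derivatives
  f_x(x, y) = -4*x + 2*y - 2, f_y(x, y) = 2*x + 1.
  f_x(P) = -2, f_y(P) = 1 (gradient nonzero, so P is smooth).
Step 3: tangent line at P: -2·(x − 0) + 1·(y − 0) = 0.
Expanding: -2*x + y = 0.


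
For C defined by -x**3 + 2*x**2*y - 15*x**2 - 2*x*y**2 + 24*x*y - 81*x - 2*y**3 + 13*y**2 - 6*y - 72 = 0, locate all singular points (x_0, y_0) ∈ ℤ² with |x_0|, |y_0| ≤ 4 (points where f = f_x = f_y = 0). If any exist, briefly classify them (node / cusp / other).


Singular points: {(-3, 3)}; classification: cusp.

Compute partial derivatives:
  f_x = -3*x**2 + 4*x*y - 30*x - 2*y**2 + 24*y - 81.
  f_y = 2*x**2 - 4*x*y + 24*x - 6*y**2 + 26*y - 6.
Scan x_0 ∈ {−4, ..., 4}. For each x_0, f_y(x_0, y) is a polynomial in y; find its integer roots y ∈ {−4, ..., 4}, then test f_x and f at those candidates.
  x = -4: f_y(-4, y) = -6*y**2 + 42*y - 70; no integer root y with |y| ≤ 4.
  x = -3: f_y(-3, y) = -6*y**2 + 38*y - 60; vanishes at y ∈ {3}. (-3, 3): f_x = 0, f = 0 — SINGULAR.
  x = -2: f_y(-2, y) = -6*y**2 + 34*y - 46; no integer root y with |y| ≤ 4.
  x = -1: f_y(-1, y) = -6*y**2 + 30*y - 28; no integer root y with |y| ≤ 4.
  x = 0: f_y(0, y) = -6*y**2 + 26*y - 6; no integer root y with |y| ≤ 4.
  x = 1: f_y(1, y) = -6*y**2 + 22*y + 20; no integer root y with |y| ≤ 4.
  x = 2: f_y(2, y) = -6*y**2 + 18*y + 50; no integer root y with |y| ≤ 4.
  x = 3: f_y(3, y) = -6*y**2 + 14*y + 84; no integer root y with |y| ≤ 4.
  x = 4: f_y(4, y) = -6*y**2 + 10*y + 122; no integer root y with |y| ≤ 4.
Only singular point on the grid: (-3, 3).
Classify: substitute x = -3 + u, y = 3 + v and expand: f = -u**3 + 2*u**2*v - 2*u*v**2 - 2*v**3 + v**2.
No constant or linear terms (consistent with a singular point). Quadratic part: v**2. Cubic part: -u**3 + 2*u**2*v - 2*u*v**2 - 2*v**3.
The quadratic part v**2 is a perfect square, so there is a single (double) tangent line v = 0, i.e. y = 3. Restricting the cubic part to that line (v = 0) leaves -u**3 ≠ 0, so f is not divisible by v and the branch is v² ≈ u**3 to lowest order — this is a cusp.
Classification: cusp.


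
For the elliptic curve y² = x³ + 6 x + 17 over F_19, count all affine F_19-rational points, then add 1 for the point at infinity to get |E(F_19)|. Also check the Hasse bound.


Affine points = {(0, 6), (0, 13), (1, 9), (1, 10), (3, 9), (3, 10), (5, 1), (5, 18), (8, 8), (8, 11), (15, 9), (15, 10), (17, 4), (17, 15)}; affine count = 14; |E(F_19)| = 15.

Discriminant check: Δ ∝ 4a³ + 27b² = 4·6³ + 27·17² = 4·216 + 27·289 ≡ 3 (mod 19). Nonzero ⇒ E is nonsingular.
For each x ∈ F_19, compute rhs = x³ + 6·x + 17 mod 19, then count y ∈ F_19 with y² ≡ rhs.
  x = 0: rhs = 17, matching y values: 6, 13 (2 points).
  x = 1: rhs = 5, matching y values: 9, 10 (2 points).
  x = 2: rhs = 18, matching y values: none (0 points).
  x = 3: rhs = 5, matching y values: 9, 10 (2 points).
  x = 4: rhs = 10, matching y values: none (0 points).
  x = 5: rhs = 1, matching y values: 1, 18 (2 points).
  x = 6: rhs = 3, matching y values: none (0 points).
  x = 7: rhs = 3, matching y values: none (0 points).
  x = 8: rhs = 7, matching y values: 8, 11 (2 points).
  x = 9: rhs = 2, matching y values: none (0 points).
  x = 10: rhs = 13, matching y values: none (0 points).
  x = 11: rhs = 8, matching y values: none (0 points).
  x = 12: rhs = 12, matching y values: none (0 points).
  x = 13: rhs = 12, matching y values: none (0 points).
  x = 14: rhs = 14, matching y values: none (0 points).
  x = 15: rhs = 5, matching y values: 9, 10 (2 points).
  x = 16: rhs = 10, matching y values: none (0 points).
  x = 17: rhs = 16, matching y values: 4, 15 (2 points).
  x = 18: rhs = 10, matching y values: none (0 points).
Total affine count: 14.
Full point count |E(F_19)| = 14 + 1 = 15.
Hasse bound: |15 − (19+1)| = |-5| = 5 ≤ 2√19 ≈ 8.7178 ✓.


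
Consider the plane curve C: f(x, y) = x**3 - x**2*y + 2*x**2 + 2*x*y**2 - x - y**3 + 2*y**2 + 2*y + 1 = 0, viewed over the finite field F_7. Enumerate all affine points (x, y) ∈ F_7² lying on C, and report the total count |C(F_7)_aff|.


Affine F_7-points: {(1, 1), (1, 4), (1, 6), (4, 4), (5, 5), (6, 3)}; count = 6.

For each of the 49 pairs (x, y) ∈ F_7², evaluate f(x, y) mod 7. Record the zeros.
  x = 0: [0↦1, 1↦4, 2↦5, 3↦5, 4↦5, 5↦6, 6↦2]  zeros at y ∈ ∅
  x = 1: [0↦3, 1↦0, 2↦6, 3↦1, 4↦0, 5↦4, 6↦0]  zeros at y ∈ {1, 4, 6}
  x = 2: [0↦1, 1↦4, 2↦6, 3↦1, 4↦4, 5↦2, 6↦3]  zeros at y ∈ ∅
  x = 3: [0↦1, 1↦1, 2↦4, 3↦4, 4↦2, 5↦6, 6↦3]  zeros at y ∈ ∅
  x = 4: [0↦2, 1↦4, 2↦6, 3↦2, 4↦0, 5↦1, 6↦6]  zeros at y ∈ {4}
  x = 5: [0↦3, 1↦5, 2↦4, 3↦1, 4↦4, 5↦0, 6↦4]  zeros at y ∈ {5}
  x = 6: [0↦3, 1↦3, 2↦4, 3↦0, 4↦6, 5↦2, 6↦3]  zeros at y ∈ {3}
Collecting zeros: affine points = {(1, 1), (1, 4), (1, 6), (4, 4), (5, 5), (6, 3)}.
Total count |C(F_7)_aff| = 6.


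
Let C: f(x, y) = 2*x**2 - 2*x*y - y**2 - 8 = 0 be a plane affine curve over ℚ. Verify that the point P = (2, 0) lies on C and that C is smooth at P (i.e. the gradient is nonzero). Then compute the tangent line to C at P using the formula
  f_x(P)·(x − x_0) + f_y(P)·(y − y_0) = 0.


Tangent line at P: 8*x - 4*y - 16 = 0.

Step 1: f(2, 0) = 0, so P lies on C.
Step 2: partial derivatives
  f_x(x, y) = 4*x - 2*y, f_y(x, y) = -2*x - 2*y.
  f_x(P) = 8, f_y(P) = -4 (gradient nonzero, so P is smooth).
Step 3: tangent line at P: 8·(x − 2) + -4·(y − 0) = 0.
Expanding: 8*x - 4*y - 16 = 0.


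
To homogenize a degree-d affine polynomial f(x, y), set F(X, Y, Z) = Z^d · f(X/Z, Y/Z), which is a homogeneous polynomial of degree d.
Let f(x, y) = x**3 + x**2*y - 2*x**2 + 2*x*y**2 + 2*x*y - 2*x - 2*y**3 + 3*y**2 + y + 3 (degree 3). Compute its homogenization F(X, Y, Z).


F(X, Y, Z) = X**3 + X**2*Y - 2*X**2*Z + 2*X*Y**2 + 2*X*Y*Z - 2*X*Z**2 - 2*Y**3 + 3*Y**2*Z + Y*Z**2 + 3*Z**3

deg(f) = 3.
Substitute x = X/Z, y = Y/Z into f, then multiply by Z^3.
  monomial 1·x^3·y^0 ↦ 1·X^3·Y^0·Z^0.
  monomial 1·x^2·y^1 ↦ 1·X^2·Y^1·Z^0.
  monomial -2·x^2·y^0 ↦ -2·X^2·Y^0·Z^1.
  monomial 2·x^1·y^2 ↦ 2·X^1·Y^2·Z^0.
  monomial 2·x^1·y^1 ↦ 2·X^1·Y^1·Z^1.
  monomial -2·x^1·y^0 ↦ -2·X^1·Y^0·Z^2.
  monomial -2·x^0·y^3 ↦ -2·X^0·Y^3·Z^0.
  monomial 3·x^0·y^2 ↦ 3·X^0·Y^2·Z^1.
  monomial 1·x^0·y^1 ↦ 1·X^0·Y^1·Z^2.
  monomial 3·x^0·y^0 ↦ 3·X^0·Y^0·Z^3.
Collecting: F(X, Y, Z) = X**3 + X**2*Y - 2*X**2*Z + 2*X*Y**2 + 2*X*Y*Z - 2*X*Z**2 - 2*Y**3 + 3*Y**2*Z + Y*Z**2 + 3*Z**3.


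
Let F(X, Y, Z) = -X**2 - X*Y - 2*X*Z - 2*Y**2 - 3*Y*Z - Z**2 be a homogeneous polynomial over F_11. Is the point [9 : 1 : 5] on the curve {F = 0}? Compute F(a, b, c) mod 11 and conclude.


F(9,1,5) ≡ 9 (mod 11); P is NOT on the curve.

Evaluate F(9, 1, 5) term-by-term (mod 11).
  -X**2 ↦ -1·81·1·1 = -81
  -X*Y ↦ -1·9·1·1 = -9
  -2*X*Z ↦ -2·9·1·5 = -90
  -2*Y**2 ↦ -2·1·1·1 = -2
  -3*Y*Z ↦ -3·1·1·5 = -15
  -Z**2 ↦ -1·1·1·25 = -25
Sum: F(9, 1, 5) = (-81) + (-9) + (-90) + (-2) + (-15) + (-25) = -222.
Reducing mod 11: -222 ≡ 9 (mod 11).
Since F(a, b, c) ≡ 9 ≠ 0 (mod 11), P does NOT lie on the curve.


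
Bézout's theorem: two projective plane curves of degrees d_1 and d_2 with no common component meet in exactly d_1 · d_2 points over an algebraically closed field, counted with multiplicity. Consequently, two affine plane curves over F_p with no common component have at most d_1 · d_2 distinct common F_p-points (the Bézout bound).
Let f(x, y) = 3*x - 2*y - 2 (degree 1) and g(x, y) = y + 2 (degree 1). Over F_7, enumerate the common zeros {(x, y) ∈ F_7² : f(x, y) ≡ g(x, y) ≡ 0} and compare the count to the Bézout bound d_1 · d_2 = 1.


Common zeros: {(4, 5)}; count = 1; Bézout bound = 1.

deg(f) = 1, deg(g) = 1, so Bézout bound = 1.
Scan x ∈ F_7. For each x, list the y ∈ F_7 with f(x, y) ≡ 0 and those with g(x, y) ≡ 0 (mod 7); the common zeros in that column are the intersection.
  x = 0: f ≡ 0 at y ∈ {6}; g ≡ 0 at y ∈ {5}; common: ∅.
  x = 1: f ≡ 0 at y ∈ {4}; g ≡ 0 at y ∈ {5}; common: ∅.
  x = 2: f ≡ 0 at y ∈ {2}; g ≡ 0 at y ∈ {5}; common: ∅.
  x = 3: f ≡ 0 at y ∈ {0}; g ≡ 0 at y ∈ {5}; common: ∅.
  x = 4: f ≡ 0 at y ∈ {5}; g ≡ 0 at y ∈ {5}; common: {5}.
  x = 5: f ≡ 0 at y ∈ {3}; g ≡ 0 at y ∈ {5}; common: ∅.
  x = 6: f ≡ 0 at y ∈ {1}; g ≡ 0 at y ∈ {5}; common: ∅.
Collecting: common zeros = {(4, 5)}, so the count is 1.
Comparison with the Bézout bound: 1 ≤ 1 = deg(f)·deg(g), as expected for curves with no common component (the bound is attained).


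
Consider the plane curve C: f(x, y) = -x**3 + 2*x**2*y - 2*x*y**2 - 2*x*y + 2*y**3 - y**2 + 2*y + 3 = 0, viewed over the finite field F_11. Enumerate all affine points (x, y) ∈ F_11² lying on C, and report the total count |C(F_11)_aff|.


Affine F_11-points: {(0, 8), (1, 5), (2, 3), (3, 5), (4, 9), (5, 2), (5, 7), (6, 5), (9, 0), (10, 7)}; count = 10.

For each of the 121 pairs (x, y) ∈ F_11², evaluate f(x, y) mod 11. Record the zeros.
  x = 0: [0↦3, 1↦6, 2↦8, 3↦10, 4↦2, 5↦7, 6↦4, 7↦5, 8↦0, 9↦1, 10↦9]  zeros at y ∈ {8}
  x = 1: [0↦2, 1↦3, 2↦10, 3↦2, 4↦2, 5↦0, 6↦8, 7↦5, 8↦3, 9↦3, 10↦6]  zeros at y ∈ {5}
  x = 2: [0↦6, 1↦9, 2↦3, 3↦0, 4↦1, 5↦7, 6↦8, 7↦5, 8↦10, 9↦2, 10↦4]  zeros at y ∈ {3}
  x = 3: [0↦9, 1↦7, 2↦3, 3↦9, 4↦4, 5↦0, 6↦9, 7↦10, 8↦4, 9↦3, 10↦8]  zeros at y ∈ {5}
  x = 4: [0↦5, 1↦2, 2↦4, 3↦1, 4↦5, 5↦6, 6↦5, 7↦3, 8↦1, 9↦0, 10↦1]  zeros at y ∈ {9}
  x = 5: [0↦10, 1↦10, 2↦0, 3↦3, 4↦9, 5↦8, 6↦1, 7↦0, 8↦6, 9↦9, 10↦10]  zeros at y ∈ {2, 7}
  x = 6: [0↦7, 1↦3, 2↦7, 3↦9, 4↦10, 5↦0, 6↦2, 7↦6, 8↦2, 9↦2, 10↦7]  zeros at y ∈ {5}
  x = 7: [0↦1, 1↦8, 2↦8, 3↦2, 4↦2, 5↦9, 6↦2, 7↦4, 8↦5, 9↦6, 10↦8]  zeros at y ∈ ∅
  x = 8: [0↦8, 1↦8, 2↦8, 3↦9, 4↦1, 5↦7, 6↦6, 7↦10, 8↦9, 9↦4, 10↦7]  zeros at y ∈ ∅
  x = 9: [0↦0, 1↦8, 2↦1, 3↦2, 4↦1, 5↦10, 6↦8, 7↦7, 8↦8, 9↦1, 10↦9]  zeros at y ∈ {0}
  x = 10: [0↦4, 1↦2, 2↦3, 3↦8, 4↦7, 5↦1, 6↦2, 7↦0, 8↦7, 9↦2, 10↦8]  zeros at y ∈ {7}
Collecting zeros: affine points = {(0, 8), (1, 5), (2, 3), (3, 5), (4, 9), (5, 2), (5, 7), (6, 5), (9, 0), (10, 7)}.
Total count |C(F_11)_aff| = 10.


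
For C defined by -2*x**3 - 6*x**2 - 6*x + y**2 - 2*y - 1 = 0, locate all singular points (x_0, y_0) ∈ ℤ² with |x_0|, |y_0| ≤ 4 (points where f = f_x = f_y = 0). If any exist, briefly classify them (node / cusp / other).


Singular points: {(-1, 1)}; classification: cusp.

Compute partial derivatives:
  f_x = -6*x**2 - 12*x - 6.
  f_y = 2*y - 2.
Scan x_0 ∈ {−4, ..., 4}. For each x_0, f_y(x_0, y) is a polynomial in y; find its integer roots y ∈ {−4, ..., 4}, then test f_x and f at those candidates.
  x = -4: f_y(-4, y) = 2*y - 2; vanishes at y ∈ {1}. (-4, 1): f_x = -54 ≠ 0.
  x = -3: f_y(-3, y) = 2*y - 2; vanishes at y ∈ {1}. (-3, 1): f_x = -24 ≠ 0.
  x = -2: f_y(-2, y) = 2*y - 2; vanishes at y ∈ {1}. (-2, 1): f_x = -6 ≠ 0.
  x = -1: f_y(-1, y) = 2*y - 2; vanishes at y ∈ {1}. (-1, 1): f_x = 0, f = 0 — SINGULAR.
  x = 0: f_y(0, y) = 2*y - 2; vanishes at y ∈ {1}. (0, 1): f_x = -6 ≠ 0.
  x = 1: f_y(1, y) = 2*y - 2; vanishes at y ∈ {1}. (1, 1): f_x = -24 ≠ 0.
  x = 2: f_y(2, y) = 2*y - 2; vanishes at y ∈ {1}. (2, 1): f_x = -54 ≠ 0.
  x = 3: f_y(3, y) = 2*y - 2; vanishes at y ∈ {1}. (3, 1): f_x = -96 ≠ 0.
  x = 4: f_y(4, y) = 2*y - 2; vanishes at y ∈ {1}. (4, 1): f_x = -150 ≠ 0.
Only singular point on the grid: (-1, 1).
Classify: substitute x = -1 + u, y = 1 + v and expand: f = -2*u**3 + v**2.
No constant or linear terms (consistent with a singular point). Quadratic part: v**2. Cubic part: -2*u**3.
The quadratic part v**2 is a perfect square, so there is a single (double) tangent line v = 0, i.e. y = 1. Restricting the cubic part to that line (v = 0) leaves -2*u**3 ≠ 0, so f is not divisible by v and the branch is v² ≈ 2*u**3 to lowest order — this is a cusp.
Classification: cusp.


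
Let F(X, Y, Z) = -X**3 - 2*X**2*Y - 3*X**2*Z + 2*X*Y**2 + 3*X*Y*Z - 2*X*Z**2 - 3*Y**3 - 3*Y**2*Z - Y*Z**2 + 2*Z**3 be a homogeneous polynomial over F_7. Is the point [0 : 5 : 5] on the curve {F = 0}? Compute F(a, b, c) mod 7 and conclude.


F(0,5,5) ≡ 5 (mod 7); P is NOT on the curve.

Evaluate F(0, 5, 5) term-by-term (mod 7).
  -X**3 ↦ -1·0·1·1 = 0
  -2*X**2*Y ↦ -2·0·5·1 = 0
  -3*X**2*Z ↦ -3·0·1·5 = 0
  2*X*Y**2 ↦ 2·0·25·1 = 0
  3*X*Y*Z ↦ 3·0·5·5 = 0
  -2*X*Z**2 ↦ -2·0·1·25 = 0
  -3*Y**3 ↦ -3·1·125·1 = -375
  -3*Y**2*Z ↦ -3·1·25·5 = -375
  -Y*Z**2 ↦ -1·1·5·25 = -125
  2*Z**3 ↦ 2·1·1·125 = 250
Sum: F(0, 5, 5) = (0) + (0) + (0) + (0) + (0) + (0) + (-375) + (-375) + (-125) + (250) = -625.
Reducing mod 7: -625 ≡ 5 (mod 7).
Since F(a, b, c) ≡ 5 ≠ 0 (mod 7), P does NOT lie on the curve.


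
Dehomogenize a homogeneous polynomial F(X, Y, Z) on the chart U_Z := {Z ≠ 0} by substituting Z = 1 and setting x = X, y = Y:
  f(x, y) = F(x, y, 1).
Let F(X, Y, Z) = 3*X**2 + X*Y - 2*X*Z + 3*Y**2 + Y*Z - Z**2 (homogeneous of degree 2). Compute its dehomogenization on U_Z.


f(x, y) = 3*x**2 + x*y - 2*x + 3*y**2 + y - 1

On U_Z we set Z = 1. Each monomial c·X^i·Y^j·Z^k in F becomes c·x^i·y^j·1^k = c·x^i·y^j.
Substituting Z = 1: F(X, Y, 1) = 3*x**2 + x*y - 2*x + 3*y**2 + y - 1.
Note: deg(f) ≤ deg(F) = 2; strict inequality happens when F is divisible by Z (lost terms).


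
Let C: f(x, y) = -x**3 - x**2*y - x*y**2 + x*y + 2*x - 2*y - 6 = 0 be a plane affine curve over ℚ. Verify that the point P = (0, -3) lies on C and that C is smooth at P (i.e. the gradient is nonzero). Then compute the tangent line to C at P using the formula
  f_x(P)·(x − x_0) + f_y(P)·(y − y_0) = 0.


Tangent line at P: -10*x - 2*y - 6 = 0.

Step 1: f(0, -3) = 0, so P lies on C.
Step 2: partial derivatives
  f_x(x, y) = -3*x**2 - 2*x*y - y**2 + y + 2, f_y(x, y) = -x**2 - 2*x*y + x - 2.
  f_x(P) = -10, f_y(P) = -2 (gradient nonzero, so P is smooth).
Step 3: tangent line at P: -10·(x − 0) + -2·(y − -3) = 0.
Expanding: -10*x - 2*y - 6 = 0.


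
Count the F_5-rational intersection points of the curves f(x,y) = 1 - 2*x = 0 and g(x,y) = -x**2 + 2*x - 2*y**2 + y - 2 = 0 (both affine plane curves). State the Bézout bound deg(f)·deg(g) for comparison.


Common zeros: {(3, 0), (3, 3)}; count = 2; Bézout bound = 2.

deg(f) = 1, deg(g) = 2, so Bézout bound = 2.
Scan x ∈ F_5. For each x, list the y ∈ F_5 with f(x, y) ≡ 0 and those with g(x, y) ≡ 0 (mod 5); the common zeros in that column are the intersection.
  x = 0: f ≡ 0 at y ∈ ∅; g ≡ 0 at y ∈ {4}; common: ∅.
  x = 1: f ≡ 0 at y ∈ ∅; g ≡ 0 at y ∈ ∅; common: ∅.
  x = 2: f ≡ 0 at y ∈ ∅; g ≡ 0 at y ∈ {4}; common: ∅.
  x = 3: f ≡ 0 at y ∈ {0, 1, 2, 3, 4}; g ≡ 0 at y ∈ {0, 3}; common: {0, 3}.
  x = 4: f ≡ 0 at y ∈ ∅; g ≡ 0 at y ∈ {0, 3}; common: ∅.
Collecting: common zeros = {(3, 0), (3, 3)}, so the count is 2.
Comparison with the Bézout bound: 2 ≤ 2 = deg(f)·deg(g), as expected for curves with no common component (the bound is attained).


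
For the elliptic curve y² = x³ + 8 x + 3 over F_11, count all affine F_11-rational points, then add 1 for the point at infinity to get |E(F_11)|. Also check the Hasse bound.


Affine points = {(0, 5), (0, 6), (1, 1), (1, 10), (2, 4), (2, 7), (4, 0), (5, 5), (5, 6), (6, 5), (6, 6), (9, 1), (9, 10), (10, 4), (10, 7)}; affine count = 15; |E(F_11)| = 16.

Discriminant check: Δ ∝ 4a³ + 27b² = 4·8³ + 27·3² = 4·512 + 27·9 ≡ 3 (mod 11). Nonzero ⇒ E is nonsingular.
For each x ∈ F_11, compute rhs = x³ + 8·x + 3 mod 11, then count y ∈ F_11 with y² ≡ rhs.
  x = 0: rhs = 3, matching y values: 5, 6 (2 points).
  x = 1: rhs = 1, matching y values: 1, 10 (2 points).
  x = 2: rhs = 5, matching y values: 4, 7 (2 points).
  x = 3: rhs = 10, matching y values: none (0 points).
  x = 4: rhs = 0, matching y values: 0 (1 points).
  x = 5: rhs = 3, matching y values: 5, 6 (2 points).
  x = 6: rhs = 3, matching y values: 5, 6 (2 points).
  x = 7: rhs = 6, matching y values: none (0 points).
  x = 8: rhs = 7, matching y values: none (0 points).
  x = 9: rhs = 1, matching y values: 1, 10 (2 points).
  x = 10: rhs = 5, matching y values: 4, 7 (2 points).
Total affine count: 15.
Full point count |E(F_11)| = 15 + 1 = 16.
Hasse bound: |16 − (11+1)| = |4| = 4 ≤ 2√11 ≈ 6.6332 ✓.


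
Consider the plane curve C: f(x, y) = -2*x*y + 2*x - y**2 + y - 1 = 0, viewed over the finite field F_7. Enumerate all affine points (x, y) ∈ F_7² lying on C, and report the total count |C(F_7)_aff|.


Affine F_7-points: {(0, 3), (0, 5), (2, 2), (4, 0), (6, 4), (6, 6)}; count = 6.

For each of the 49 pairs (x, y) ∈ F_7², evaluate f(x, y) mod 7. Record the zeros.
  x = 0: [0↦6, 1↦6, 2↦4, 3↦0, 4↦1, 5↦0, 6↦4]  zeros at y ∈ {3, 5}
  x = 1: [0↦1, 1↦6, 2↦2, 3↦3, 4↦2, 5↦6, 6↦1]  zeros at y ∈ ∅
  x = 2: [0↦3, 1↦6, 2↦0, 3↦6, 4↦3, 5↦5, 6↦5]  zeros at y ∈ {2}
  x = 3: [0↦5, 1↦6, 2↦5, 3↦2, 4↦4, 5↦4, 6↦2]  zeros at y ∈ ∅
  x = 4: [0↦0, 1↦6, 2↦3, 3↦5, 4↦5, 5↦3, 6↦6]  zeros at y ∈ {0}
  x = 5: [0↦2, 1↦6, 2↦1, 3↦1, 4↦6, 5↦2, 6↦3]  zeros at y ∈ ∅
  x = 6: [0↦4, 1↦6, 2↦6, 3↦4, 4↦0, 5↦1, 6↦0]  zeros at y ∈ {4, 6}
Collecting zeros: affine points = {(0, 3), (0, 5), (2, 2), (4, 0), (6, 4), (6, 6)}.
Total count |C(F_7)_aff| = 6.


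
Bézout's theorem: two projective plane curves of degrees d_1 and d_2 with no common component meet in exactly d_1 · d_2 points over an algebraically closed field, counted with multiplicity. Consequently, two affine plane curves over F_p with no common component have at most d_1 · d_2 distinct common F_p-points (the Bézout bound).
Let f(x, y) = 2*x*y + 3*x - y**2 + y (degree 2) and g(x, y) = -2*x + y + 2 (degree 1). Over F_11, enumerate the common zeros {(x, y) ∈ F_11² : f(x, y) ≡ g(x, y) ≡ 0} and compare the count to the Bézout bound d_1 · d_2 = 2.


Common zeros: {(8, 3)}; count = 1; Bézout bound = 2.

deg(f) = 2, deg(g) = 1, so Bézout bound = 2.
Scan x ∈ F_11. For each x, list the y ∈ F_11 with f(x, y) ≡ 0 and those with g(x, y) ≡ 0 (mod 11); the common zeros in that column are the intersection.
  x = 0: f ≡ 0 at y ∈ {0, 1}; g ≡ 0 at y ∈ {9}; common: ∅.
  x = 1: f ≡ 0 at y ∈ ∅; g ≡ 0 at y ∈ {0}; common: ∅.
  x = 2: f ≡ 0 at y ∈ {6, 10}; g ≡ 0 at y ∈ {2}; common: ∅.
  x = 3: f ≡ 0 at y ∈ ∅; g ≡ 0 at y ∈ {4}; common: ∅.
  x = 4: f ≡ 0 at y ∈ ∅; g ≡ 0 at y ∈ {6}; common: ∅.
  x = 5: f ≡ 0 at y ∈ {2, 9}; g ≡ 0 at y ∈ {8}; common: ∅.
  x = 6: f ≡ 0 at y ∈ ∅; g ≡ 0 at y ∈ {10}; common: ∅.
  x = 7: f ≡ 0 at y ∈ {7, 8}; g ≡ 0 at y ∈ {1}; common: ∅.
  x = 8: f ≡ 0 at y ∈ {3}; g ≡ 0 at y ∈ {3}; common: {3}.
  x = 9: f ≡ 0 at y ∈ ∅; g ≡ 0 at y ∈ {5}; common: ∅.
  x = 10: f ≡ 0 at y ∈ {5}; g ≡ 0 at y ∈ {7}; common: ∅.
Collecting: common zeros = {(8, 3)}, so the count is 1.
Comparison with the Bézout bound: 1 ≤ 2 = deg(f)·deg(g), as expected for curves with no common component (the affine F_11-count falls short of the bound because intersections may lie at infinity, over extension fields, or carry multiplicity).


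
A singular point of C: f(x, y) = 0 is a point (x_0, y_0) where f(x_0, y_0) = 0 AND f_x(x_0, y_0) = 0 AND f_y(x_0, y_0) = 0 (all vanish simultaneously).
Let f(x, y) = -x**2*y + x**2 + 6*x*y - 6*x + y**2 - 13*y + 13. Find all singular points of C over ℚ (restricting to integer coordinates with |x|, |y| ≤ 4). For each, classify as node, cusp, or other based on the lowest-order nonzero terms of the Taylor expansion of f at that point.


Singular points: {(3, 2)}; classification: node.

Compute partial derivatives:
  f_x = -2*x*y + 2*x + 6*y - 6.
  f_y = -x**2 + 6*x + 2*y - 13.
Scan x_0 ∈ {−4, ..., 4}. For each x_0, f_y(x_0, y) is a polynomial in y; find its integer roots y ∈ {−4, ..., 4}, then test f_x and f at those candidates.
  x = -4: f_y(-4, y) = 2*y - 53; no integer root y with |y| ≤ 4.
  x = -3: f_y(-3, y) = 2*y - 40; no integer root y with |y| ≤ 4.
  x = -2: f_y(-2, y) = 2*y - 29; no integer root y with |y| ≤ 4.
  x = -1: f_y(-1, y) = 2*y - 20; no integer root y with |y| ≤ 4.
  x = 0: f_y(0, y) = 2*y - 13; no integer root y with |y| ≤ 4.
  x = 1: f_y(1, y) = 2*y - 8; vanishes at y ∈ {4}. (1, 4): f_x = 12 ≠ 0.
  x = 2: f_y(2, y) = 2*y - 5; no integer root y with |y| ≤ 4.
  x = 3: f_y(3, y) = 2*y - 4; vanishes at y ∈ {2}. (3, 2): f_x = 0, f = 0 — SINGULAR.
  x = 4: f_y(4, y) = 2*y - 5; no integer root y with |y| ≤ 4.
Only singular point on the grid: (3, 2).
Classify: substitute x = 3 + u, y = 2 + v and expand: f = -u**2*v - u**2 + v**2.
No constant or linear terms (consistent with a singular point). Quadratic part: -u**2 + v**2. Cubic part: -u**2*v.
The quadratic part v**2 - u**2 = (v − u)(v + u) splits into two distinct linear factors, so there are two distinct tangent lines y − 2 = ±(x − 3) — this is a node (ordinary double point).
Classification: node.


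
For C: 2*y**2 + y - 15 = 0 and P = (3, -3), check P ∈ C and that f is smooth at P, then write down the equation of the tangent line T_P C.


Tangent line at P: -11*y - 33 = 0.

Step 1: f(3, -3) = 0, so P lies on C.
Step 2: partial derivatives
  f_x(x, y) = 0, f_y(x, y) = 4*y + 1.
  f_x(P) = 0, f_y(P) = -11 (gradient nonzero, so P is smooth).
Step 3: tangent line at P: 0·(x − 3) + -11·(y − -3) = 0.
Expanding: -11*y - 33 = 0.


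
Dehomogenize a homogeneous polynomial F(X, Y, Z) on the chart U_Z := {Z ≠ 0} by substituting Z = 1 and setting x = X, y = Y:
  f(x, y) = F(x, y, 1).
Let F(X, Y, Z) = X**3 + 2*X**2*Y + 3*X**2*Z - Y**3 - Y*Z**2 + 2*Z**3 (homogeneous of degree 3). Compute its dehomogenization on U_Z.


f(x, y) = x**3 + 2*x**2*y + 3*x**2 - y**3 - y + 2

On U_Z we set Z = 1. Each monomial c·X^i·Y^j·Z^k in F becomes c·x^i·y^j·1^k = c·x^i·y^j.
Substituting Z = 1: F(X, Y, 1) = x**3 + 2*x**2*y + 3*x**2 - y**3 - y + 2.
Note: deg(f) ≤ deg(F) = 3; strict inequality happens when F is divisible by Z (lost terms).


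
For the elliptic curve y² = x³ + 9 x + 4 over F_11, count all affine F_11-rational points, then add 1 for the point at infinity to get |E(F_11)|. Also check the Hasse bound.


Affine points = {(0, 2), (0, 9), (1, 5), (1, 6), (3, 5), (3, 6), (4, 4), (4, 7), (5, 3), (5, 8), (7, 5), (7, 6), (8, 4), (8, 7), (9, 0), (10, 4), (10, 7)}; affine count = 17; |E(F_11)| = 18.

Discriminant check: Δ ∝ 4a³ + 27b² = 4·9³ + 27·4² = 4·729 + 27·16 ≡ 4 (mod 11). Nonzero ⇒ E is nonsingular.
For each x ∈ F_11, compute rhs = x³ + 9·x + 4 mod 11, then count y ∈ F_11 with y² ≡ rhs.
  x = 0: rhs = 4, matching y values: 2, 9 (2 points).
  x = 1: rhs = 3, matching y values: 5, 6 (2 points).
  x = 2: rhs = 8, matching y values: none (0 points).
  x = 3: rhs = 3, matching y values: 5, 6 (2 points).
  x = 4: rhs = 5, matching y values: 4, 7 (2 points).
  x = 5: rhs = 9, matching y values: 3, 8 (2 points).
  x = 6: rhs = 10, matching y values: none (0 points).
  x = 7: rhs = 3, matching y values: 5, 6 (2 points).
  x = 8: rhs = 5, matching y values: 4, 7 (2 points).
  x = 9: rhs = 0, matching y values: 0 (1 points).
  x = 10: rhs = 5, matching y values: 4, 7 (2 points).
Total affine count: 17.
Full point count |E(F_11)| = 17 + 1 = 18.
Hasse bound: |18 − (11+1)| = |6| = 6 ≤ 2√11 ≈ 6.6332 ✓.


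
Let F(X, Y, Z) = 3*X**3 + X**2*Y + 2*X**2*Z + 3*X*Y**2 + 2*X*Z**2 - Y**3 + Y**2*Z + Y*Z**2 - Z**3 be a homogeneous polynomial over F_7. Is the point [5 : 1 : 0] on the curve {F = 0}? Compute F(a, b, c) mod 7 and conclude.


F(5,1,0) ≡ 1 (mod 7); P is NOT on the curve.

Evaluate F(5, 1, 0) term-by-term (mod 7).
  3*X**3 ↦ 3·125·1·1 = 375
  X**2*Y ↦ 1·25·1·1 = 25
  2*X**2*Z ↦ 2·25·1·0 = 0
  3*X*Y**2 ↦ 3·5·1·1 = 15
  2*X*Z**2 ↦ 2·5·1·0 = 0
  -Y**3 ↦ -1·1·1·1 = -1
  Y**2*Z ↦ 1·1·1·0 = 0
  Y*Z**2 ↦ 1·1·1·0 = 0
  -Z**3 ↦ -1·1·1·0 = 0
Sum: F(5, 1, 0) = (375) + (25) + (0) + (15) + (0) + (-1) + (0) + (0) + (0) = 414.
Reducing mod 7: 414 ≡ 1 (mod 7).
Since F(a, b, c) ≡ 1 ≠ 0 (mod 7), P does NOT lie on the curve.


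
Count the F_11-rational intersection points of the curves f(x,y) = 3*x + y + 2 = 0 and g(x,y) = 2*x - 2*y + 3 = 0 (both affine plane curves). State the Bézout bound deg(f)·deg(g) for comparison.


Common zeros: {(6, 2)}; count = 1; Bézout bound = 1.

deg(f) = 1, deg(g) = 1, so Bézout bound = 1.
Scan x ∈ F_11. For each x, list the y ∈ F_11 with f(x, y) ≡ 0 and those with g(x, y) ≡ 0 (mod 11); the common zeros in that column are the intersection.
  x = 0: f ≡ 0 at y ∈ {9}; g ≡ 0 at y ∈ {7}; common: ∅.
  x = 1: f ≡ 0 at y ∈ {6}; g ≡ 0 at y ∈ {8}; common: ∅.
  x = 2: f ≡ 0 at y ∈ {3}; g ≡ 0 at y ∈ {9}; common: ∅.
  x = 3: f ≡ 0 at y ∈ {0}; g ≡ 0 at y ∈ {10}; common: ∅.
  x = 4: f ≡ 0 at y ∈ {8}; g ≡ 0 at y ∈ {0}; common: ∅.
  x = 5: f ≡ 0 at y ∈ {5}; g ≡ 0 at y ∈ {1}; common: ∅.
  x = 6: f ≡ 0 at y ∈ {2}; g ≡ 0 at y ∈ {2}; common: {2}.
  x = 7: f ≡ 0 at y ∈ {10}; g ≡ 0 at y ∈ {3}; common: ∅.
  x = 8: f ≡ 0 at y ∈ {7}; g ≡ 0 at y ∈ {4}; common: ∅.
  x = 9: f ≡ 0 at y ∈ {4}; g ≡ 0 at y ∈ {5}; common: ∅.
  x = 10: f ≡ 0 at y ∈ {1}; g ≡ 0 at y ∈ {6}; common: ∅.
Collecting: common zeros = {(6, 2)}, so the count is 1.
Comparison with the Bézout bound: 1 ≤ 1 = deg(f)·deg(g), as expected for curves with no common component (the bound is attained).


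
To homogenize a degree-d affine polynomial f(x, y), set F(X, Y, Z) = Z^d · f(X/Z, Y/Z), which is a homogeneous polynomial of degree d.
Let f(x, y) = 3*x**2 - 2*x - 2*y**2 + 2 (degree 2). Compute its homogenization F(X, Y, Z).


F(X, Y, Z) = 3*X**2 - 2*X*Z - 2*Y**2 + 2*Z**2

deg(f) = 2.
Substitute x = X/Z, y = Y/Z into f, then multiply by Z^2.
  monomial 3·x^2·y^0 ↦ 3·X^2·Y^0·Z^0.
  monomial -2·x^1·y^0 ↦ -2·X^1·Y^0·Z^1.
  monomial -2·x^0·y^2 ↦ -2·X^0·Y^2·Z^0.
  monomial 2·x^0·y^0 ↦ 2·X^0·Y^0·Z^2.
Collecting: F(X, Y, Z) = 3*X**2 - 2*X*Z - 2*Y**2 + 2*Z**2.


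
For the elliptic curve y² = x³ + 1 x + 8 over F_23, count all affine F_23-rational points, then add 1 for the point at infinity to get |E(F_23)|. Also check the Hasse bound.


Affine points = {(0, 10), (0, 13), (2, 8), (2, 15), (5, 0), (6, 0), (7, 6), (7, 17), (10, 11), (10, 12), (11, 4), (11, 19), (12, 0), (14, 11), (14, 12), (16, 7), (16, 16), (17, 4), (17, 19), (18, 4), (18, 19), (19, 3), (19, 20), (20, 1), (20, 22), (22, 11), (22, 12)}; affine count = 27; |E(F_23)| = 28.

Discriminant check: Δ ∝ 4a³ + 27b² = 4·1³ + 27·8² = 4·1 + 27·64 ≡ 7 (mod 23). Nonzero ⇒ E is nonsingular.
For each x ∈ F_23, compute rhs = x³ + 1·x + 8 mod 23, then count y ∈ F_23 with y² ≡ rhs.
  x = 0: rhs = 8, matching y values: 10, 13 (2 points).
  x = 1: rhs = 10, matching y values: none (0 points).
  x = 2: rhs = 18, matching y values: 8, 15 (2 points).
  x = 3: rhs = 15, matching y values: none (0 points).
  x = 4: rhs = 7, matching y values: none (0 points).
  x = 5: rhs = 0, matching y values: 0 (1 points).
  x = 6: rhs = 0, matching y values: 0 (1 points).
  x = 7: rhs = 13, matching y values: 6, 17 (2 points).
  x = 8: rhs = 22, matching y values: none (0 points).
  x = 9: rhs = 10, matching y values: none (0 points).
  x = 10: rhs = 6, matching y values: 11, 12 (2 points).
  x = 11: rhs = 16, matching y values: 4, 19 (2 points).
  x = 12: rhs = 0, matching y values: 0 (1 points).
  x = 13: rhs = 10, matching y values: none (0 points).
  x = 14: rhs = 6, matching y values: 11, 12 (2 points).
  x = 15: rhs = 17, matching y values: none (0 points).
  x = 16: rhs = 3, matching y values: 7, 16 (2 points).
  x = 17: rhs = 16, matching y values: 4, 19 (2 points).
  x = 18: rhs = 16, matching y values: 4, 19 (2 points).
  x = 19: rhs = 9, matching y values: 3, 20 (2 points).
  x = 20: rhs = 1, matching y values: 1, 22 (2 points).
  x = 21: rhs = 21, matching y values: none (0 points).
  x = 22: rhs = 6, matching y values: 11, 12 (2 points).
Total affine count: 27.
Full point count |E(F_23)| = 27 + 1 = 28.
Hasse bound: |28 − (23+1)| = |4| = 4 ≤ 2√23 ≈ 9.5917 ✓.


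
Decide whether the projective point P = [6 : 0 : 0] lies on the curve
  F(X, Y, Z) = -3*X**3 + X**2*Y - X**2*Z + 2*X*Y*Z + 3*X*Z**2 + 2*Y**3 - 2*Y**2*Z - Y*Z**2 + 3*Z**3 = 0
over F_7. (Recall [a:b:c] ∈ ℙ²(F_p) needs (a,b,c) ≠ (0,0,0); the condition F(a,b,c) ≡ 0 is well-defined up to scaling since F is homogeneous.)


F(6,0,0) ≡ 3 (mod 7); P is NOT on the curve.

Evaluate F(6, 0, 0) term-by-term (mod 7).
  -3*X**3 ↦ -3·216·1·1 = -648
  X**2*Y ↦ 1·36·0·1 = 0
  -X**2*Z ↦ -1·36·1·0 = 0
  2*X*Y*Z ↦ 2·6·0·0 = 0
  3*X*Z**2 ↦ 3·6·1·0 = 0
  2*Y**3 ↦ 2·1·0·1 = 0
  -2*Y**2*Z ↦ -2·1·0·0 = 0
  -Y*Z**2 ↦ -1·1·0·0 = 0
  3*Z**3 ↦ 3·1·1·0 = 0
Sum: F(6, 0, 0) = (-648) + (0) + (0) + (0) + (0) + (0) + (0) + (0) + (0) = -648.
Reducing mod 7: -648 ≡ 3 (mod 7).
Since F(a, b, c) ≡ 3 ≠ 0 (mod 7), P does NOT lie on the curve.


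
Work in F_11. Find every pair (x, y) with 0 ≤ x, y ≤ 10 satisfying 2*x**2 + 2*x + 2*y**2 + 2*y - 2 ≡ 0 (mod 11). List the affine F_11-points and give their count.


Affine F_11-points: {(0, 3), (0, 7), (2, 2), (2, 8), (3, 0), (3, 10), (7, 0), (7, 10), (8, 2), (8, 8), (10, 3), (10, 7)}; count = 12.

For each of the 121 pairs (x, y) ∈ F_11², evaluate f(x, y) mod 11. Record the zeros.
  x = 0: [0↦9, 1↦2, 2↦10, 3↦0, 4↦5, 5↦3, 6↦5, 7↦0, 8↦10, 9↦2, 10↦9]  zeros at y ∈ {3, 7}
  x = 1: [0↦2, 1↦6, 2↦3, 3↦4, 4↦9, 5↦7, 6↦9, 7↦4, 8↦3, 9↦6, 10↦2]  zeros at y ∈ ∅
  x = 2: [0↦10, 1↦3, 2↦0, 3↦1, 4↦6, 5↦4, 6↦6, 7↦1, 8↦0, 9↦3, 10↦10]  zeros at y ∈ {2, 8}
  x = 3: [0↦0, 1↦4, 2↦1, 3↦2, 4↦7, 5↦5, 6↦7, 7↦2, 8↦1, 9↦4, 10↦0]  zeros at y ∈ {0, 10}
  x = 4: [0↦5, 1↦9, 2↦6, 3↦7, 4↦1, 5↦10, 6↦1, 7↦7, 8↦6, 9↦9, 10↦5]  zeros at y ∈ ∅
  x = 5: [0↦3, 1↦7, 2↦4, 3↦5, 4↦10, 5↦8, 6↦10, 7↦5, 8↦4, 9↦7, 10↦3]  zeros at y ∈ ∅
  x = 6: [0↦5, 1↦9, 2↦6, 3↦7, 4↦1, 5↦10, 6↦1, 7↦7, 8↦6, 9↦9, 10↦5]  zeros at y ∈ ∅
  x = 7: [0↦0, 1↦4, 2↦1, 3↦2, 4↦7, 5↦5, 6↦7, 7↦2, 8↦1, 9↦4, 10↦0]  zeros at y ∈ {0, 10}
  x = 8: [0↦10, 1↦3, 2↦0, 3↦1, 4↦6, 5↦4, 6↦6, 7↦1, 8↦0, 9↦3, 10↦10]  zeros at y ∈ {2, 8}
  x = 9: [0↦2, 1↦6, 2↦3, 3↦4, 4↦9, 5↦7, 6↦9, 7↦4, 8↦3, 9↦6, 10↦2]  zeros at y ∈ ∅
  x = 10: [0↦9, 1↦2, 2↦10, 3↦0, 4↦5, 5↦3, 6↦5, 7↦0, 8↦10, 9↦2, 10↦9]  zeros at y ∈ {3, 7}
Collecting zeros: affine points = {(0, 3), (0, 7), (2, 2), (2, 8), (3, 0), (3, 10), (7, 0), (7, 10), (8, 2), (8, 8), (10, 3), (10, 7)}.
Total count |C(F_11)_aff| = 12.


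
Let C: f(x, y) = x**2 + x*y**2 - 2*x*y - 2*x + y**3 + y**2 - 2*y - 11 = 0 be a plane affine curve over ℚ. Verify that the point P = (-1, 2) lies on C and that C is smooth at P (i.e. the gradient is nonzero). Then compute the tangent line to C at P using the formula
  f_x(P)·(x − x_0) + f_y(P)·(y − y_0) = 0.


Tangent line at P: -4*x + 12*y - 28 = 0.

Step 1: f(-1, 2) = 0, so P lies on C.
Step 2: partial derivatives
  f_x(x, y) = 2*x + y**2 - 2*y - 2, f_y(x, y) = 2*x*y - 2*x + 3*y**2 + 2*y - 2.
  f_x(P) = -4, f_y(P) = 12 (gradient nonzero, so P is smooth).
Step 3: tangent line at P: -4·(x − -1) + 12·(y − 2) = 0.
Expanding: -4*x + 12*y - 28 = 0.


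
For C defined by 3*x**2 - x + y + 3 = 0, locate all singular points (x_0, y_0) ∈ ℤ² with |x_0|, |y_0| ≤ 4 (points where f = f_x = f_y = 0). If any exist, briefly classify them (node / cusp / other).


No singular points in the scanned grid; C is smooth there.

Compute partial derivatives:
  f_x = 6*x - 1.
  f_y = 1.
f_y = 1 is a nonzero constant, so f_y never vanishes: no point (x, y) can satisfy f = f_x = f_y = 0. In particular no (x, y) ∈ {−4, ..., 4}² is singular; the curve is smooth.


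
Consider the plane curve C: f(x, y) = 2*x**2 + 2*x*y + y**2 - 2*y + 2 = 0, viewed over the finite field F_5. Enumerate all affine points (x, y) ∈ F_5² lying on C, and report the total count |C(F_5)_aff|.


Affine F_5-points: {(0, 3), (0, 4), (1, 1), (1, 4), (2, 0), (2, 3), (3, 0), (3, 1), (4, 2)}; count = 9.

For each of the 25 pairs (x, y) ∈ F_5², evaluate f(x, y) mod 5. Record the zeros.
  x = 0: [0↦2, 1↦1, 2↦2, 3↦0, 4↦0]  zeros at y ∈ {3, 4}
  x = 1: [0↦4, 1↦0, 2↦3, 3↦3, 4↦0]  zeros at y ∈ {1, 4}
  x = 2: [0↦0, 1↦3, 2↦3, 3↦0, 4↦4]  zeros at y ∈ {0, 3}
  x = 3: [0↦0, 1↦0, 2↦2, 3↦1, 4↦2]  zeros at y ∈ {0, 1}
  x = 4: [0↦4, 1↦1, 2↦0, 3↦1, 4↦4]  zeros at y ∈ {2}
Collecting zeros: affine points = {(0, 3), (0, 4), (1, 1), (1, 4), (2, 0), (2, 3), (3, 0), (3, 1), (4, 2)}.
Total count |C(F_5)_aff| = 9.
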